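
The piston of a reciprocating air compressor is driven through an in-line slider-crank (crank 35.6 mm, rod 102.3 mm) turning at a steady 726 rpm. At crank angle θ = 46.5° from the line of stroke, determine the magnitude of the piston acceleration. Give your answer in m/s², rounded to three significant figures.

ω = 2π·726/60 = 76.03 rad/s
x(θ) = r cosθ + √(L² − r² sin²θ); with ω constant, a = ω²·d²x/dθ².
d²x/dθ² = −r cosθ − r²(cos2θ)/√u − r⁴ sin²2θ/(4u^{3/2}),  u = L² − r² sin²θ = 0.00979845 m².
Substituting r = 0.0356 m, L = 0.1023 m, θ = 46.5°: d²x/dθ² = -0.024248 m.
a = ω²·d²x/dθ² = (76.03)²·(-0.024248) = -140.16 m/s²;  |a| = 140.16 m/s².

140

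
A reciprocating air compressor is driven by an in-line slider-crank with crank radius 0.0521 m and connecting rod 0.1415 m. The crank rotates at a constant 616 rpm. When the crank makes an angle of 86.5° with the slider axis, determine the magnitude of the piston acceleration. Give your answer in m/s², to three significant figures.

ω = 2π·616/60 = 64.51 rad/s
x(θ) = r cosθ + √(L² − r² sin²θ); with ω constant, a = ω²·d²x/dθ².
d²x/dθ² = −r cosθ − r²(cos2θ)/√u − r⁴ sin²2θ/(4u^{3/2}),  u = L² − r² sin²θ = 0.017318 m².
Substituting r = 0.0521 m, L = 0.1415 m, θ = 86.5°: d²x/dθ² = +0.01728 m.
a = ω²·d²x/dθ² = (64.51)²·(+0.01728) = +71.906 m/s²;  |a| = 71.906 m/s².

71.9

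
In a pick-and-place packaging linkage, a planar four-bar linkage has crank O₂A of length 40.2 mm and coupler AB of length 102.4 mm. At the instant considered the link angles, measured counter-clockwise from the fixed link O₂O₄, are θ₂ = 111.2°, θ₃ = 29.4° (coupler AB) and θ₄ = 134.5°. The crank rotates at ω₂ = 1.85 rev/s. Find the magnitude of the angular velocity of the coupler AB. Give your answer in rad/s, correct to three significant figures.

ω₂ = 11.62 rad/s (from 1.85 rev/s).
Differentiating the loop-closure r₂e^{iθ₂}+r₃e^{iθ₃}=r₁+r₄e^{iθ₄} gives r₂ω₂e^{iθ₂}+r₃ω₃e^{iθ₃}=r₄ω₄e^{iθ₄}.
Eliminating the other unknown: ω₃ = r₂ω₂ sin(θ₄−θ₂) / [r₃ sin(θ₃−θ₄)].
Numerator sine = +0.39555; denominator sine = -0.96547.
Result = 0.0402·11.62·(+0.39555) / (0.1024·(-0.96547)) = -1.8695 rad/s; magnitude 1.8695 rad/s.

1.87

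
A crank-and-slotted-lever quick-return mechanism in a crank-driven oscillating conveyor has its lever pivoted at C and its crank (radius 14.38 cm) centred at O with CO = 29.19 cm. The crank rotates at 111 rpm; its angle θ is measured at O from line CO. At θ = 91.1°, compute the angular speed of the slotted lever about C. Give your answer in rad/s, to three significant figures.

2.22

ω = 11.62 rad/s (from 111 rpm).
Crank pin A relative to C: A = (d + r cosθ, r sinθ); lever angle φ = atan2(r sinθ, d + r cosθ).
Differentiating tanφ: φ̇ = rω(d cosθ + r)/(d² + r² + 2dr cosθ).
d² + r² + 2dr cosθ = |CA|² = 0.104272 m²;  d cosθ + r = +0.1382 m.
|ω_lever| = |0.1438·11.62·+0.1382| / 0.104272 = 2.2153 rad/s.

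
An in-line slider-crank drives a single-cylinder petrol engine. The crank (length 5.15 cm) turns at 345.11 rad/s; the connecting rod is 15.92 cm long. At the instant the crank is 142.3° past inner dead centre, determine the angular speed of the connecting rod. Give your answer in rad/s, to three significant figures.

90.1

ω = 345.1 rad/s
The rod makes angle φ with the slider axis where L sinφ = r sinθ; differentiating, L cosφ·φ̇ = r ω cosθ.
L cosφ = √(L² − r² sin²θ) = 0.15605 m.
|ω_rod| = r ω |cosθ| / √(L² − r² sin²θ) = 0.0515·345.1·0.79122/0.15605 = 90.113 rad/s.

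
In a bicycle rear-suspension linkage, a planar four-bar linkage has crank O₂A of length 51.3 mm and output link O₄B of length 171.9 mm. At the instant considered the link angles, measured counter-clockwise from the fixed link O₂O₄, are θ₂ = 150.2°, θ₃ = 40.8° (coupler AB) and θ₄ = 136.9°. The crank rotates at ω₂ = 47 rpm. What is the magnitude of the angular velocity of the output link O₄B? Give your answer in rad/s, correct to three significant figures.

ω₂ = 4.922 rad/s (from 47 rpm).
Differentiating the loop-closure r₂e^{iθ₂}+r₃e^{iθ₃}=r₁+r₄e^{iθ₄} gives r₂ω₂e^{iθ₂}+r₃ω₃e^{iθ₃}=r₄ω₄e^{iθ₄}.
Eliminating the other unknown: ω₄ = r₂ω₂ sin(θ₂−θ₃) / [r₄ sin(θ₄−θ₃)].
Numerator sine = +0.94322; denominator sine = +0.99434.
Result = 0.0513·4.922·(+0.94322) / (0.1719·(+0.99434)) = +1.3933 rad/s; magnitude 1.3933 rad/s.

1.39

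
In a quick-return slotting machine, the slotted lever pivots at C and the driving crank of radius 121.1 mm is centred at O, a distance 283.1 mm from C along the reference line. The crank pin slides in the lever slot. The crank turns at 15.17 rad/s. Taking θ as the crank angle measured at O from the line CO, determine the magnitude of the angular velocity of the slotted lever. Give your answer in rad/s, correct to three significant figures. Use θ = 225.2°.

ω = 15.17 rad/s
Crank pin A relative to C: A = (d + r cosθ, r sinθ); lever angle φ = atan2(r sinθ, d + r cosθ).
Differentiating tanφ: φ̇ = rω(d cosθ + r)/(d² + r² + 2dr cosθ).
d² + r² + 2dr cosθ = |CA|² = 0.0464963 m²;  d cosθ + r = -0.078382 m.
|ω_lever| = |0.1211·15.17·-0.078382| / 0.0464963 = 3.0969 rad/s.

3.10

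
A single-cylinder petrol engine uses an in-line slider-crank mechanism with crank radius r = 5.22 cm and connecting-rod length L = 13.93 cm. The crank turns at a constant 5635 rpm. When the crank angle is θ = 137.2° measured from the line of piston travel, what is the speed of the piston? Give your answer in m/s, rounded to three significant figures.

ω = 2π·5635/60 = 590.1 rad/s
For an in-line slider-crank, x = r cosθ + √(L² − r² sin²θ), so v = −rω sinθ·[1 + r cosθ/√(L² − r² sin²θ)].
With r = 0.0522 m, L = 0.1393 m, θ = 137.2°: √(L² − r² sin²θ) = 0.13471 m.
v = −0.0522·590.1·0.67944·[1 + 0.0522·-0.73373/0.13471] = -14.978 m/s.
|v| = 14.978 m/s.

15.0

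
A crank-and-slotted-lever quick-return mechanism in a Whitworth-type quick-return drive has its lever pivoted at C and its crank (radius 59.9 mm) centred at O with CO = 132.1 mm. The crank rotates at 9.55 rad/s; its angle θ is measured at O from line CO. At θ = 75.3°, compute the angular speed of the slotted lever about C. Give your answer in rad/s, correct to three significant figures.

ω = 9.55 rad/s
Crank pin A relative to C: A = (d + r cosθ, r sinθ); lever angle φ = atan2(r sinθ, d + r cosθ).
Differentiating tanφ: φ̇ = rω(d cosθ + r)/(d² + r² + 2dr cosθ).
d² + r² + 2dr cosθ = |CA|² = 0.0250543 m²;  d cosθ + r = +0.093421 m.
|ω_lever| = |0.0599·9.55·+0.093421| / 0.0250543 = 2.133 rad/s.

2.13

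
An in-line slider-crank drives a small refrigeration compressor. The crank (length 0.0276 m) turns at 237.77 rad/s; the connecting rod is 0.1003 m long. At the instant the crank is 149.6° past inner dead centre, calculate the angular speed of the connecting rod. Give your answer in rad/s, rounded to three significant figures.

57.0

ω = 237.8 rad/s
The rod makes angle φ with the slider axis where L sinφ = r sinθ; differentiating, L cosφ·φ̇ = r ω cosθ.
L cosφ = √(L² − r² sin²θ) = 0.099323 m.
|ω_rod| = r ω |cosθ| / √(L² − r² sin²θ) = 0.0276·237.8·0.86251/0.099323 = 56.988 rad/s.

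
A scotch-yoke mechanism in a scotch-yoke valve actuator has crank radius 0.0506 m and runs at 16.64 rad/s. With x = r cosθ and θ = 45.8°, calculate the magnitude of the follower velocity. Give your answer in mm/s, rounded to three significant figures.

604

ω = 16.64 rad/s
x = r cosθ ⇒ ẋ = −rω sinθ.
|v| = rω|sinθ| = 0.0506·16.64·|sin 45.8°| = 0.60363 m/s = 603.63 mm/s.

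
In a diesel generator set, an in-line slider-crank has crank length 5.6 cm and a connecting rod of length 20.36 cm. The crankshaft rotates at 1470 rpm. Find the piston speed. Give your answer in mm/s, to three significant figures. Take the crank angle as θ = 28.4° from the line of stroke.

5100

ω = 2π·1470/60 = 153.9 rad/s
For an in-line slider-crank, x = r cosθ + √(L² − r² sin²θ), so v = −rω sinθ·[1 + r cosθ/√(L² − r² sin²θ)].
With r = 0.056 m, L = 0.2036 m, θ = 28.4°: √(L² − r² sin²θ) = 0.20185 m.
v = −0.056·153.9·0.47562·[1 + 0.056·0.87965/0.20185] = -5.1007 m/s.
|v| = 5.1007 m/s = 5100.7 mm/s.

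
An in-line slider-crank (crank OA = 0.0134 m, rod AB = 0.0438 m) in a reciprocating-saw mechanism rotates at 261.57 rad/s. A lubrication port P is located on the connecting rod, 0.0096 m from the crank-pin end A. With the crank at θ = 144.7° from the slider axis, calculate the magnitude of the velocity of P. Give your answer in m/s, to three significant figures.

2.94

ω = 261.6 rad/s.  Crank-pin speed |V_A| = rω = 3.505 m/s, perpendicular to OA.
Rod angle: sinφ = −(r/L) sinθ ⇒ φ = -10.183°; ω_rod = −rω cosθ/√(L²−r²sin²θ) = +66.356 rad/s.
V_P = V_A + ω_rod × AP, with AP = 0.0096 m along the rod.
Components: V_Px = −rω sinθ − a·ω_rod·sinφ = -1.9128 m/s;  V_Py = rω cosθ + a·ω_rod·cosφ = -2.2336 m/s.
|V_P| = √(V_Px² + V_Py²) = 2.9407 m/s.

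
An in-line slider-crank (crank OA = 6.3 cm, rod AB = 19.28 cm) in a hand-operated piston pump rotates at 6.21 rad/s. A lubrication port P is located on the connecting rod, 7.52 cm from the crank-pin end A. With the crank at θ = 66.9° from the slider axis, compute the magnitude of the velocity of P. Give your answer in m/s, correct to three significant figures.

0.390

ω = 6.21 rad/s.  Crank-pin speed |V_A| = rω = 0.39123 m/s, perpendicular to OA.
Rod angle: sinφ = −(r/L) sinθ ⇒ φ = -17.491°; ω_rod = −rω cosθ/√(L²−r²sin²θ) = -0.83473 rad/s.
V_P = V_A + ω_rod × AP, with AP = 0.0752 m along the rod.
Components: V_Px = −rω sinθ − a·ω_rod·sinφ = -0.37873 m/s;  V_Py = rω cosθ + a·ω_rod·cosφ = +0.093625 m/s.
|V_P| = √(V_Px² + V_Py²) = 0.39013 m/s.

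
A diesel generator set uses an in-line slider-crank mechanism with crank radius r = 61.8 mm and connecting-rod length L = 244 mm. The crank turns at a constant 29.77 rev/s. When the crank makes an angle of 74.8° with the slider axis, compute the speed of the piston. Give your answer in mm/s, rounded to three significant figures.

11900

ω = 2π·29.8 = 187.1 rad/s
For an in-line slider-crank, x = r cosθ + √(L² − r² sin²θ), so v = −rω sinθ·[1 + r cosθ/√(L² − r² sin²θ)].
With r = 0.0618 m, L = 0.244 m, θ = 74.8°: √(L² − r² sin²θ) = 0.2366 m.
v = −0.0618·187.1·0.96502·[1 + 0.0618·0.26219/0.2366] = -11.919 m/s.
|v| = 11.919 m/s = 11919 mm/s.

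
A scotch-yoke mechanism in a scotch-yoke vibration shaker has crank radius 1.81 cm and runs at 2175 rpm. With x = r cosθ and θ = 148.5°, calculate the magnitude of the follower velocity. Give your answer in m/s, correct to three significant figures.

ω = 227.8 rad/s (from 2175 rpm).
x = r cosθ ⇒ ẋ = −rω sinθ.
|v| = rω|sinθ| = 0.0181·227.8·|sin 148.5°| = 2.154 m/s.

2.15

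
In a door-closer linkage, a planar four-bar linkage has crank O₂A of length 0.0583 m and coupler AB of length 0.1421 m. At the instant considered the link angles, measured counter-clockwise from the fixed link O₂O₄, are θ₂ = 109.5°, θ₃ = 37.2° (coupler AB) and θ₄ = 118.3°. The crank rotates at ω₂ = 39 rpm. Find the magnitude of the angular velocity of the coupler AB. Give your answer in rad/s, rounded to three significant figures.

0.259

ω₂ = 4.084 rad/s (from 39 rpm).
Differentiating the loop-closure r₂e^{iθ₂}+r₃e^{iθ₃}=r₁+r₄e^{iθ₄} gives r₂ω₂e^{iθ₂}+r₃ω₃e^{iθ₃}=r₄ω₄e^{iθ₄}.
Eliminating the other unknown: ω₃ = r₂ω₂ sin(θ₄−θ₂) / [r₃ sin(θ₃−θ₄)].
Numerator sine = +0.15299; denominator sine = -0.98796.
Result = 0.0583·4.084·(+0.15299) / (0.1421·(-0.98796)) = -0.25947 rad/s; magnitude 0.25947 rad/s.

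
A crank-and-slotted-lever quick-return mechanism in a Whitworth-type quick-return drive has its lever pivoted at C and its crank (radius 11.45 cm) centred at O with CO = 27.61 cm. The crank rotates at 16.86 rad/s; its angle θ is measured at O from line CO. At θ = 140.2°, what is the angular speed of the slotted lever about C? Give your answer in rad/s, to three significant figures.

ω = 16.86 rad/s
Crank pin A relative to C: A = (d + r cosθ, r sinθ); lever angle φ = atan2(r sinθ, d + r cosθ).
Differentiating tanφ: φ̇ = rω(d cosθ + r)/(d² + r² + 2dr cosθ).
d² + r² + 2dr cosθ = |CA|² = 0.0407653 m²;  d cosθ + r = -0.097623 m.
|ω_lever| = |0.1145·16.86·-0.097623| / 0.0407653 = 4.623 rad/s.

4.62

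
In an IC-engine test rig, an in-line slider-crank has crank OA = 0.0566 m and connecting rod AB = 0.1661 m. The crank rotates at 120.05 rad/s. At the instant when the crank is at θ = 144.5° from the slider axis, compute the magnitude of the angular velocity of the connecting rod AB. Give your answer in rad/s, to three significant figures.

34.0

ω = 120 rad/s
The rod makes angle φ with the slider axis where L sinφ = r sinθ; differentiating, L cosφ·φ̇ = r ω cosθ.
L cosφ = √(L² − r² sin²θ) = 0.16282 m.
|ω_rod| = r ω |cosθ| / √(L² − r² sin²θ) = 0.0566·120·0.81412/0.16282 = 33.976 rad/s.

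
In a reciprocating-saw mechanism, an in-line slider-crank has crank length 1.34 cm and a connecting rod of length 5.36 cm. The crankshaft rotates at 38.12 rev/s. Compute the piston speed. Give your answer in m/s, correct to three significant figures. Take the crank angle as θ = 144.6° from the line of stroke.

1.48

ω = 2π·38.1 = 239.5 rad/s
For an in-line slider-crank, x = r cosθ + √(L² − r² sin²θ), so v = −rω sinθ·[1 + r cosθ/√(L² − r² sin²θ)].
With r = 0.0134 m, L = 0.0536 m, θ = 144.6°: √(L² − r² sin²θ) = 0.053035 m.
v = −0.0134·239.5·0.57928·[1 + 0.0134·-0.81513/0.053035] = -1.4763 m/s.
|v| = 1.4763 m/s.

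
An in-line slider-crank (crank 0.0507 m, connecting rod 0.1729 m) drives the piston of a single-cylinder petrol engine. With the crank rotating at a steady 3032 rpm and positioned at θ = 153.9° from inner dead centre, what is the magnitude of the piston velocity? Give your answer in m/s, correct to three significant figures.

5.20

ω = 2π·3032/60 = 317.5 rad/s
For an in-line slider-crank, x = r cosθ + √(L² − r² sin²θ), so v = −rω sinθ·[1 + r cosθ/√(L² − r² sin²θ)].
With r = 0.0507 m, L = 0.1729 m, θ = 153.9°: √(L² − r² sin²θ) = 0.17146 m.
v = −0.0507·317.5·0.43994·[1 + 0.0507·-0.89803/0.17146] = -5.2014 m/s.
|v| = 5.2014 m/s.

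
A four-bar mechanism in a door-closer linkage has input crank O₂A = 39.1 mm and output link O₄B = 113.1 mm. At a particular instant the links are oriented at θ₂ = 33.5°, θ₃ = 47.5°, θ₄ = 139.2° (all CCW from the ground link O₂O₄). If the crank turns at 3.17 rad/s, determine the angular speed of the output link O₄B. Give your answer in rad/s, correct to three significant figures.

ω₂ = 3.17 rad/s
Differentiating the loop-closure r₂e^{iθ₂}+r₃e^{iθ₃}=r₁+r₄e^{iθ₄} gives r₂ω₂e^{iθ₂}+r₃ω₃e^{iθ₃}=r₄ω₄e^{iθ₄}.
Eliminating the other unknown: ω₄ = r₂ω₂ sin(θ₂−θ₃) / [r₄ sin(θ₄−θ₃)].
Numerator sine = -0.24192; denominator sine = +0.99956.
Result = 0.0391·3.17·(-0.24192) / (0.1131·(+0.99956)) = -0.26524 rad/s; magnitude 0.26524 rad/s.

0.265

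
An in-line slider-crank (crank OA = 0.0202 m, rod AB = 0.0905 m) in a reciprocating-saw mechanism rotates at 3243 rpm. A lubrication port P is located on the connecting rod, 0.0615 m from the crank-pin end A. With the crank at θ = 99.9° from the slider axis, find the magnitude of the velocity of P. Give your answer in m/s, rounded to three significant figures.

ω = 339.6 rad/s.  Crank-pin speed |V_A| = rω = 6.86 m/s, perpendicular to OA.
Rod angle: sinφ = −(r/L) sinθ ⇒ φ = -12.702°; ω_rod = −rω cosθ/√(L²−r²sin²θ) = +13.359 rad/s.
V_P = V_A + ω_rod × AP, with AP = 0.0615 m along the rod.
Components: V_Px = −rω sinθ − a·ω_rod·sinφ = -6.5772 m/s;  V_Py = rω cosθ + a·ω_rod·cosφ = -0.37794 m/s.
|V_P| = √(V_Px² + V_Py²) = 6.5881 m/s.

6.59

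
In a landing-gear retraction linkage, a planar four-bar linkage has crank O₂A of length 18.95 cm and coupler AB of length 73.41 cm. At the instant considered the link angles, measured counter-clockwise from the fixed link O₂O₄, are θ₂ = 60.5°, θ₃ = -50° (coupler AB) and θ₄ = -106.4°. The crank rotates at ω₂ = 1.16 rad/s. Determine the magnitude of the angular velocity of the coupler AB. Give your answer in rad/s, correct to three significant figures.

0.0815

ω₂ = 1.16 rad/s
Differentiating the loop-closure r₂e^{iθ₂}+r₃e^{iθ₃}=r₁+r₄e^{iθ₄} gives r₂ω₂e^{iθ₂}+r₃ω₃e^{iθ₃}=r₄ω₄e^{iθ₄}.
Eliminating the other unknown: ω₃ = r₂ω₂ sin(θ₄−θ₂) / [r₃ sin(θ₃−θ₄)].
Numerator sine = -0.22665; denominator sine = +0.83292.
Result = 0.1895·1.16·(-0.22665) / (0.7341·(+0.83292)) = -0.081483 rad/s; magnitude 0.081483 rad/s.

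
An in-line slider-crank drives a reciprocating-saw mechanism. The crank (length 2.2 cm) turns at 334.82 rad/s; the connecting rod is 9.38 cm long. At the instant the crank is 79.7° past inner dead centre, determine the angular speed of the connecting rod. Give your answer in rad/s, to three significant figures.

14.4

ω = 334.8 rad/s
The rod makes angle φ with the slider axis where L sinφ = r sinθ; differentiating, L cosφ·φ̇ = r ω cosθ.
L cosφ = √(L² − r² sin²θ) = 0.091268 m.
|ω_rod| = r ω |cosθ| / √(L² − r² sin²θ) = 0.022·334.8·0.17880/0.091268 = 14.431 rad/s.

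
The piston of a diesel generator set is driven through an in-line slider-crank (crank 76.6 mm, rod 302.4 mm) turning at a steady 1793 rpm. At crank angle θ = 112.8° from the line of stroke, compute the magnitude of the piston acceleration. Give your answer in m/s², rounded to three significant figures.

ω = 2π·1793/60 = 187.8 rad/s
x(θ) = r cosθ + √(L² − r² sin²θ); with ω constant, a = ω²·d²x/dθ².
d²x/dθ² = −r cosθ − r²(cos2θ)/√u − r⁴ sin²2θ/(4u^{3/2}),  u = L² − r² sin²θ = 0.0864593 m².
Substituting r = 0.0766 m, L = 0.3024 m, θ = 112.8°: d²x/dθ² = +0.043473 m.
a = ω²·d²x/dθ² = (187.8)²·(+0.043473) = +1532.6 m/s²;  |a| = 1532.6 m/s².

1530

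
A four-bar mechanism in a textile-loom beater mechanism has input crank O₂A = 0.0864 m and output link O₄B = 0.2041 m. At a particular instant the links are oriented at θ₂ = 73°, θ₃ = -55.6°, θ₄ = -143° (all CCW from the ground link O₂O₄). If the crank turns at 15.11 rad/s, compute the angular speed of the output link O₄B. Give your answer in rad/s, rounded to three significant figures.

ω₂ = 15.11 rad/s
Differentiating the loop-closure r₂e^{iθ₂}+r₃e^{iθ₃}=r₁+r₄e^{iθ₄} gives r₂ω₂e^{iθ₂}+r₃ω₃e^{iθ₃}=r₄ω₄e^{iθ₄}.
Eliminating the other unknown: ω₄ = r₂ω₂ sin(θ₂−θ₃) / [r₄ sin(θ₄−θ₃)].
Numerator sine = +0.78152; denominator sine = -0.99897.
Result = 0.0864·15.11·(+0.78152) / (0.2041·(-0.99897)) = -5.0041 rad/s; magnitude 5.0041 rad/s.

5.00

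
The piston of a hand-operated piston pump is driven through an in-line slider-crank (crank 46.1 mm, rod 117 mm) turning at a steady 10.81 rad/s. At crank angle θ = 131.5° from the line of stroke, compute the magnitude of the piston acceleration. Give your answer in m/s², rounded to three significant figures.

3.75

ω = 10.81 rad/s
x(θ) = r cosθ + √(L² − r² sin²θ); with ω constant, a = ω²·d²x/dθ².
d²x/dθ² = −r cosθ − r²(cos2θ)/√u − r⁴ sin²2θ/(4u^{3/2}),  u = L² − r² sin²θ = 0.0124969 m².
Substituting r = 0.0461 m, L = 0.117 m, θ = 131.5°: d²x/dθ² = +0.032067 m.
a = ω²·d²x/dθ² = (10.81)²·(+0.032067) = +3.7473 m/s²;  |a| = 3.7473 m/s².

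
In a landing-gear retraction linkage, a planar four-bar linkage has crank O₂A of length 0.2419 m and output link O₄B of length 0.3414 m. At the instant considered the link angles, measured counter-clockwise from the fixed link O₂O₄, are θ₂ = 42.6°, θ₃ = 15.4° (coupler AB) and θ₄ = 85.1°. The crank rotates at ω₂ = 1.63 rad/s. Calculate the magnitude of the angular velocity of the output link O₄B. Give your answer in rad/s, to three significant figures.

0.563

ω₂ = 1.63 rad/s
Differentiating the loop-closure r₂e^{iθ₂}+r₃e^{iθ₃}=r₁+r₄e^{iθ₄} gives r₂ω₂e^{iθ₂}+r₃ω₃e^{iθ₃}=r₄ω₄e^{iθ₄}.
Eliminating the other unknown: ω₄ = r₂ω₂ sin(θ₂−θ₃) / [r₄ sin(θ₄−θ₃)].
Numerator sine = +0.45710; denominator sine = +0.93789.
Result = 0.2419·1.63·(+0.45710) / (0.3414·(+0.93789)) = +0.56288 rad/s; magnitude 0.56288 rad/s.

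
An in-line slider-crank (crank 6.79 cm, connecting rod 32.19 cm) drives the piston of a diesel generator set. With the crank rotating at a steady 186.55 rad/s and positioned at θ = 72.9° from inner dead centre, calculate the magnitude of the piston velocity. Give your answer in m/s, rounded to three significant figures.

12.9

ω = 186.6 rad/s
For an in-line slider-crank, x = r cosθ + √(L² − r² sin²θ), so v = −rω sinθ·[1 + r cosθ/√(L² − r² sin²θ)].
With r = 0.0679 m, L = 0.3219 m, θ = 72.9°: √(L² − r² sin²θ) = 0.31529 m.
v = −0.0679·186.6·0.95579·[1 + 0.0679·0.29404/0.31529] = -12.873 m/s.
|v| = 12.873 m/s.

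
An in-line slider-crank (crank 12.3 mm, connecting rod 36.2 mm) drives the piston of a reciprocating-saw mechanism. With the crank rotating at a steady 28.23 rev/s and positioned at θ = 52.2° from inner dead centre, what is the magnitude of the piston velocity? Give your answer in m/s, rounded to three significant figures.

2.10

ω = 2π·28.2 = 177.4 rad/s
For an in-line slider-crank, x = r cosθ + √(L² − r² sin²θ), so v = −rω sinθ·[1 + r cosθ/√(L² − r² sin²θ)].
With r = 0.0123 m, L = 0.0362 m, θ = 52.2°: √(L² − r² sin²θ) = 0.034871 m.
v = −0.0123·177.4·0.79016·[1 + 0.0123·0.61291/0.034871] = -2.0966 m/s.
|v| = 2.0966 m/s.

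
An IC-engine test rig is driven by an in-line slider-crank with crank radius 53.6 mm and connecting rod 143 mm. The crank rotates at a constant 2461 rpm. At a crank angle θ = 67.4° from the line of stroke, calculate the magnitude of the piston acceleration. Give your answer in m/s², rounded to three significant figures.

394

ω = 2π·2461/60 = 257.7 rad/s
x(θ) = r cosθ + √(L² − r² sin²θ); with ω constant, a = ω²·d²x/dθ².
d²x/dθ² = −r cosθ − r²(cos2θ)/√u − r⁴ sin²2θ/(4u^{3/2}),  u = L² − r² sin²θ = 0.0180003 m².
Substituting r = 0.0536 m, L = 0.143 m, θ = 67.4°: d²x/dθ² = -0.0059397 m.
a = ω²·d²x/dθ² = (257.7)²·(-0.0059397) = -394.5 m/s²;  |a| = 394.5 m/s².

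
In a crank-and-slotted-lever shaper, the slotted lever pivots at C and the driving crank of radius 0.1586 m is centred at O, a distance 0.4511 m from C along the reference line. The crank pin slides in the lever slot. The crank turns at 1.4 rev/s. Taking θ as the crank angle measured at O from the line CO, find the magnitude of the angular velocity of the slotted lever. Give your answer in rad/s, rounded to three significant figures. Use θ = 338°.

2.23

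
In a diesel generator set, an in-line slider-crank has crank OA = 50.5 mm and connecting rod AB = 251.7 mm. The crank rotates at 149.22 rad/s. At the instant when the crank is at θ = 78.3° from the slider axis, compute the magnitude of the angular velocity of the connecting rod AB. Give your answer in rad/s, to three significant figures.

6.19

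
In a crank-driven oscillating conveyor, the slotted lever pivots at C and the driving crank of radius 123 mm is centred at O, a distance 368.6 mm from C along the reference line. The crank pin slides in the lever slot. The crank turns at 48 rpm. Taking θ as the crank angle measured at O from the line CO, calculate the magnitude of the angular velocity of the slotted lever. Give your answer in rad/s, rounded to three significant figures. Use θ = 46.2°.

1.09

ω = 5.027 rad/s (from 48 rpm).
Crank pin A relative to C: A = (d + r cosθ, r sinθ); lever angle φ = atan2(r sinθ, d + r cosθ).
Differentiating tanφ: φ̇ = rω(d cosθ + r)/(d² + r² + 2dr cosθ).
d² + r² + 2dr cosθ = |CA|² = 0.213755 m²;  d cosθ + r = +0.37812 m.
|ω_lever| = |0.123·5.027·+0.37812| / 0.213755 = 1.0937 rad/s.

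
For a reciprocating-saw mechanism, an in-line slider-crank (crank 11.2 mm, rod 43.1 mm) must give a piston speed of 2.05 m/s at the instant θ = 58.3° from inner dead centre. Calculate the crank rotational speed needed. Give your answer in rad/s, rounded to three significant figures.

189

For an in-line slider-crank, |v_piston| = rω|sinθ|·[1 + r cosθ/√(L² − r² sin²θ)].
With r = 0.0112 m, L = 0.0431 m, θ = 58.3°: the bracketed kinematic factor |dx/dθ| = 0.010863 m.
ω = v/|dx/dθ| = 2.05/0.010863 = 188.71 rad/s.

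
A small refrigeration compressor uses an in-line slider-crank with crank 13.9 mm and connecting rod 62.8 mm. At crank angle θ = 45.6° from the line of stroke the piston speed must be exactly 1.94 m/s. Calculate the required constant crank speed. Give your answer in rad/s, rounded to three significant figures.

For an in-line slider-crank, |v_piston| = rω|sinθ|·[1 + r cosθ/√(L² − r² sin²θ)].
With r = 0.0139 m, L = 0.0628 m, θ = 45.6°: the bracketed kinematic factor |dx/dθ| = 0.011489 m.
ω = v/|dx/dθ| = 1.94/0.011489 = 168.86 rad/s.

169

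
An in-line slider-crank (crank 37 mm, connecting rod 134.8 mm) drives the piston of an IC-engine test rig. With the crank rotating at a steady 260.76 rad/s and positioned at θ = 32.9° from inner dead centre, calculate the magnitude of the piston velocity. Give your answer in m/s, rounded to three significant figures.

6.46

ω = 260.8 rad/s
For an in-line slider-crank, x = r cosθ + √(L² − r² sin²θ), so v = −rω sinθ·[1 + r cosθ/√(L² − r² sin²θ)].
With r = 0.037 m, L = 0.1348 m, θ = 32.9°: √(L² − r² sin²θ) = 0.13329 m.
v = −0.037·260.8·0.54317·[1 + 0.037·0.83962/0.13329] = -6.462 m/s.
|v| = 6.462 m/s.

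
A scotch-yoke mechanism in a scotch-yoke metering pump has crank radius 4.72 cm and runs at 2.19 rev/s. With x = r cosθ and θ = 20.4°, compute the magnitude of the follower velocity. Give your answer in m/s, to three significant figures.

0.226

ω = 13.76 rad/s (from 2.19 rev/s).
x = r cosθ ⇒ ẋ = −rω sinθ.
|v| = rω|sinθ| = 0.0472·13.76·|sin 20.4°| = 0.22639 m/s.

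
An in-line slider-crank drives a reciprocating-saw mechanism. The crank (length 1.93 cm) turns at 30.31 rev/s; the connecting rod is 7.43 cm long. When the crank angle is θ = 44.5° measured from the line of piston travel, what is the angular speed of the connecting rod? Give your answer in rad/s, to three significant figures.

ω = 190.4 rad/s (converted from 30.31 rev/s).
The rod makes angle φ with the slider axis where L sinφ = r sinθ; differentiating, L cosφ·φ̇ = r ω cosθ.
L cosφ = √(L² − r² sin²θ) = 0.073058 m.
|ω_rod| = r ω |cosθ| / √(L² − r² sin²θ) = 0.0193·190.4·0.71325/0.073058 = 35.884 rad/s.

35.9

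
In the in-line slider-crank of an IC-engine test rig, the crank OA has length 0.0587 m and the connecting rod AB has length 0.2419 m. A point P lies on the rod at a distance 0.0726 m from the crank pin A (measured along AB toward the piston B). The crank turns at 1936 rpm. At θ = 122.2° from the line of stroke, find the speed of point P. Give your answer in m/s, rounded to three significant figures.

10.6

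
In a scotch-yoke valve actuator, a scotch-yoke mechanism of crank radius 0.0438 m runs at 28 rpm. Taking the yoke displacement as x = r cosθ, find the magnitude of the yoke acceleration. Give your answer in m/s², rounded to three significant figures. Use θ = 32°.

0.319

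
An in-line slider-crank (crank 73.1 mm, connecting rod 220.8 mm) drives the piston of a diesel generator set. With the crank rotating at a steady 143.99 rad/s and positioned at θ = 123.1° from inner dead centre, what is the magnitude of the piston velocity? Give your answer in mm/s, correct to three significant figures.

ω = 144 rad/s
For an in-line slider-crank, x = r cosθ + √(L² − r² sin²θ), so v = −rω sinθ·[1 + r cosθ/√(L² − r² sin²θ)].
With r = 0.0731 m, L = 0.2208 m, θ = 123.1°: √(L² − r² sin²θ) = 0.21214 m.
v = −0.0731·144·0.83772·[1 + 0.0731·-0.54610/0.21214] = -7.1583 m/s.
|v| = 7.1583 m/s = 7158.3 mm/s.

7160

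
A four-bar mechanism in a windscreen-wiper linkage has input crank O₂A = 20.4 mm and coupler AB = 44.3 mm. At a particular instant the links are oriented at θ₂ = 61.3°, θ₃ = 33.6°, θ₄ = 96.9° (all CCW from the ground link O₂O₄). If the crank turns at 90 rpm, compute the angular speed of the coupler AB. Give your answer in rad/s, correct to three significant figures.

2.83

ω₂ = 9.425 rad/s (from 90 rpm).
Differentiating the loop-closure r₂e^{iθ₂}+r₃e^{iθ₃}=r₁+r₄e^{iθ₄} gives r₂ω₂e^{iθ₂}+r₃ω₃e^{iθ₃}=r₄ω₄e^{iθ₄}.
Eliminating the other unknown: ω₃ = r₂ω₂ sin(θ₄−θ₂) / [r₃ sin(θ₃−θ₄)].
Numerator sine = +0.58212; denominator sine = -0.89337.
Result = 0.0204·9.425·(+0.58212) / (0.0443·(-0.89337)) = -2.828 rad/s; magnitude 2.828 rad/s.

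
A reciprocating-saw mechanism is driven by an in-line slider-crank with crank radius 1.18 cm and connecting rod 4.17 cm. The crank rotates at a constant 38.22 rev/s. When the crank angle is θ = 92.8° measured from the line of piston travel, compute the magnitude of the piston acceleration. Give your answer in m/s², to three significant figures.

233

ω = 2π·38.2 = 240.1 rad/s
x(θ) = r cosθ + √(L² − r² sin²θ); with ω constant, a = ω²·d²x/dθ².
d²x/dθ² = −r cosθ − r²(cos2θ)/√u − r⁴ sin²2θ/(4u^{3/2}),  u = L² − r² sin²θ = 0.00159998 m².
Substituting r = 0.0118 m, L = 0.0417 m, θ = 92.8°: d²x/dθ² = +0.0040401 m.
a = ω²·d²x/dθ² = (240.1)²·(+0.0040401) = +232.99 m/s²;  |a| = 232.99 m/s².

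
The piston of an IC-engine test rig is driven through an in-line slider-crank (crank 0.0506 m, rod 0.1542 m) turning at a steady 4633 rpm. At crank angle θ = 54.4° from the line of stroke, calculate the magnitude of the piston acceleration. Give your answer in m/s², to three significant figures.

5730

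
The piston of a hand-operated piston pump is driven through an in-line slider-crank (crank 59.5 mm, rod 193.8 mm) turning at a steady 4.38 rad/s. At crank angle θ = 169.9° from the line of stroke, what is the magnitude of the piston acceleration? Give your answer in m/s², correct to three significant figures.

0.793

ω = 4.38 rad/s
x(θ) = r cosθ + √(L² − r² sin²θ); with ω constant, a = ω²·d²x/dθ².
d²x/dθ² = −r cosθ − r²(cos2θ)/√u − r⁴ sin²2θ/(4u^{3/2}),  u = L² − r² sin²θ = 0.0374496 m².
Substituting r = 0.0595 m, L = 0.1938 m, θ = 169.9°: d²x/dθ² = +0.041358 m.
a = ω²·d²x/dθ² = (4.38)²·(+0.041358) = +0.79342 m/s²;  |a| = 0.79342 m/s².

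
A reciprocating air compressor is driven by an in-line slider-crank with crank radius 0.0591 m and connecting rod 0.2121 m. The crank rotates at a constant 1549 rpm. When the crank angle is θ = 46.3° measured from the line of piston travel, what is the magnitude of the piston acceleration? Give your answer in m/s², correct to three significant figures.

ω = 2π·1549/60 = 162.2 rad/s
x(θ) = r cosθ + √(L² − r² sin²θ); with ω constant, a = ω²·d²x/dθ².
d²x/dθ² = −r cosθ − r²(cos2θ)/√u − r⁴ sin²2θ/(4u^{3/2}),  u = L² − r² sin²θ = 0.0431608 m².
Substituting r = 0.0591 m, L = 0.2121 m, θ = 46.3°: d²x/dθ² = -0.040408 m.
a = ω²·d²x/dθ² = (162.2)²·(-0.040408) = -1063.2 m/s²;  |a| = 1063.2 m/s².

1060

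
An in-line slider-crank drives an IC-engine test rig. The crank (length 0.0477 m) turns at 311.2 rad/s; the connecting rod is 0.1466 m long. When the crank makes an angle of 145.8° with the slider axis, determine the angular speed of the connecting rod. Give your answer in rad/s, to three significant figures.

85.2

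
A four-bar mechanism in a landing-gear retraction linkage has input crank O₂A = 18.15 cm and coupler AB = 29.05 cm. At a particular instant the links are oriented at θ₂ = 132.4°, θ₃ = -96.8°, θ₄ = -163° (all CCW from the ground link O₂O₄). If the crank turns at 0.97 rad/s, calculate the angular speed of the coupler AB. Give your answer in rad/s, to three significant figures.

ω₂ = 0.97 rad/s
Differentiating the loop-closure r₂e^{iθ₂}+r₃e^{iθ₃}=r₁+r₄e^{iθ₄} gives r₂ω₂e^{iθ₂}+r₃ω₃e^{iθ₃}=r₄ω₄e^{iθ₄}.
Eliminating the other unknown: ω₃ = r₂ω₂ sin(θ₄−θ₂) / [r₃ sin(θ₃−θ₄)].
Numerator sine = +0.90334; denominator sine = +0.91496.
Result = 0.1815·0.97·(+0.90334) / (0.2905·(+0.91496)) = +0.59834 rad/s; magnitude 0.59834 rad/s.

0.598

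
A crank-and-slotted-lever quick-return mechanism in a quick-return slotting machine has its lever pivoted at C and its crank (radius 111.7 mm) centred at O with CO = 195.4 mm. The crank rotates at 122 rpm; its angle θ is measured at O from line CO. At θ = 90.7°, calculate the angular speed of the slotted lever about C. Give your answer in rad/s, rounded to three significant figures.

ω = 12.78 rad/s (from 122 rpm).
Crank pin A relative to C: A = (d + r cosθ, r sinθ); lever angle φ = atan2(r sinθ, d + r cosθ).
Differentiating tanφ: φ̇ = rω(d cosθ + r)/(d² + r² + 2dr cosθ).
d² + r² + 2dr cosθ = |CA|² = 0.0501247 m²;  d cosθ + r = +0.10931 m.
|ω_lever| = |0.1117·12.78·+0.10931| / 0.0501247 = 3.1121 rad/s.

3.11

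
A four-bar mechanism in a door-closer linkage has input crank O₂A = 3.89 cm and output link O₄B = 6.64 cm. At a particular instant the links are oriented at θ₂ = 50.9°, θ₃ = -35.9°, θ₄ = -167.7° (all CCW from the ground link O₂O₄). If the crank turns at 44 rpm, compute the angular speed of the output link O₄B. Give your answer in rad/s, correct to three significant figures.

3.62

ω₂ = 4.608 rad/s (from 44 rpm).
Differentiating the loop-closure r₂e^{iθ₂}+r₃e^{iθ₃}=r₁+r₄e^{iθ₄} gives r₂ω₂e^{iθ₂}+r₃ω₃e^{iθ₃}=r₄ω₄e^{iθ₄}.
Eliminating the other unknown: ω₄ = r₂ω₂ sin(θ₂−θ₃) / [r₄ sin(θ₄−θ₃)].
Numerator sine = +0.99844; denominator sine = -0.74548.
Result = 0.0389·4.608·(+0.99844) / (0.0664·(-0.74548)) = -3.6154 rad/s; magnitude 3.6154 rad/s.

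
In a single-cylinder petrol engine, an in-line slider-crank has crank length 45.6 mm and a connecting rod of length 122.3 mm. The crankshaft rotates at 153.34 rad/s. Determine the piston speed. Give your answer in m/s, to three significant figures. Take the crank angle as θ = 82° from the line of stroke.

ω = 153.3 rad/s
For an in-line slider-crank, x = r cosθ + √(L² − r² sin²θ), so v = −rω sinθ·[1 + r cosθ/√(L² − r² sin²θ)].
With r = 0.0456 m, L = 0.1223 m, θ = 82°: √(L² − r² sin²θ) = 0.11366 m.
v = −0.0456·153.3·0.99027·[1 + 0.0456·0.13917/0.11366] = -7.3109 m/s.
|v| = 7.3109 m/s.

7.31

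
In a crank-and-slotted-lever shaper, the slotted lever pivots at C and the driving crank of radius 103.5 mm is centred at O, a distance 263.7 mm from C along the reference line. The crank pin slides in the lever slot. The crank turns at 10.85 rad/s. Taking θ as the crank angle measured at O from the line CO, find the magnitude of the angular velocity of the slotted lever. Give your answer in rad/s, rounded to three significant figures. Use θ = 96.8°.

1.10

ω = 10.85 rad/s
Crank pin A relative to C: A = (d + r cosθ, r sinθ); lever angle φ = atan2(r sinθ, d + r cosθ).
Differentiating tanφ: φ̇ = rω(d cosθ + r)/(d² + r² + 2dr cosθ).
d² + r² + 2dr cosθ = |CA|² = 0.0737868 m²;  d cosθ + r = +0.072277 m.
|ω_lever| = |0.1035·10.85·+0.072277| / 0.0737868 = 1.1 rad/s.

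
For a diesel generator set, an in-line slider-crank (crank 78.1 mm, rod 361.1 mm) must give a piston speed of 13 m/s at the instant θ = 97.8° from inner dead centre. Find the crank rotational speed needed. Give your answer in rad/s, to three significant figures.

173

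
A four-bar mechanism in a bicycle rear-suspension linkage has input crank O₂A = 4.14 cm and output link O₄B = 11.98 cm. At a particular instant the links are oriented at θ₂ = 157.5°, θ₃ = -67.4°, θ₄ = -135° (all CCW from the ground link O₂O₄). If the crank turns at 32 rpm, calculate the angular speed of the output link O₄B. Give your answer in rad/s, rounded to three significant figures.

ω₂ = 3.351 rad/s (from 32 rpm).
Differentiating the loop-closure r₂e^{iθ₂}+r₃e^{iθ₃}=r₁+r₄e^{iθ₄} gives r₂ω₂e^{iθ₂}+r₃ω₃e^{iθ₃}=r₄ω₄e^{iθ₄}.
Eliminating the other unknown: ω₄ = r₂ω₂ sin(θ₂−θ₃) / [r₄ sin(θ₄−θ₃)].
Numerator sine = -0.70587; denominator sine = -0.92455.
Result = 0.0414·3.351·(-0.70587) / (0.1198·(-0.92455)) = +0.88414 rad/s; magnitude 0.88414 rad/s.

0.884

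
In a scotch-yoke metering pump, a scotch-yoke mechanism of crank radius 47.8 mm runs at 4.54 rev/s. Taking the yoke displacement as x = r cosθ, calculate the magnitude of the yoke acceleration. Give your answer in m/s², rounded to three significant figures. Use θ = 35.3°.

ω = 28.53 rad/s (from 4.54 rev/s).
x = r cosθ ⇒ ẍ = −rω² cosθ (ω constant).
|a| = rω²|cosθ| = 0.0478·(28.53)²·|cos 35.3°| = 31.744 m/s².

31.7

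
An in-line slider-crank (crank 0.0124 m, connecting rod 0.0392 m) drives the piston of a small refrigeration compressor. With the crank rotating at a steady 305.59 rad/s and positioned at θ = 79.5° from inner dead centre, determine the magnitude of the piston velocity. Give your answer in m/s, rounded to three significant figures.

3.95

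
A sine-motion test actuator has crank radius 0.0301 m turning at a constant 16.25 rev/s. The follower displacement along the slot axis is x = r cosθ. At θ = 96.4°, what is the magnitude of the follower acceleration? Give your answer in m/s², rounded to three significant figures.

35.0

ω = 102.1 rad/s (from 16.25 rev/s).
x = r cosθ ⇒ ẍ = −rω² cosθ (ω constant).
|a| = rω²|cosθ| = 0.0301·(102.1)²·|cos 96.4°| = 34.977 m/s².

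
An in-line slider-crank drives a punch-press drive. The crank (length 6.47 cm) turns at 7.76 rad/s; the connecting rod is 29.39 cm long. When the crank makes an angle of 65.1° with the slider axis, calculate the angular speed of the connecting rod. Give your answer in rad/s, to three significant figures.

0.734

ω = 7.76 rad/s
The rod makes angle φ with the slider axis where L sinφ = r sinθ; differentiating, L cosφ·φ̇ = r ω cosθ.
L cosφ = √(L² − r² sin²θ) = 0.28798 m.
|ω_rod| = r ω |cosθ| / √(L² − r² sin²θ) = 0.0647·7.76·0.42104/0.28798 = 0.73404 rad/s.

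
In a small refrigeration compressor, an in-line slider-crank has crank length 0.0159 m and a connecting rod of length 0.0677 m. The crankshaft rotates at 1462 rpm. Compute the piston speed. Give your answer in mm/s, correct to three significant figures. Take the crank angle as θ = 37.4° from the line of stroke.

ω = 2π·1462/60 = 153.1 rad/s
For an in-line slider-crank, x = r cosθ + √(L² − r² sin²θ), so v = −rω sinθ·[1 + r cosθ/√(L² − r² sin²θ)].
With r = 0.0159 m, L = 0.0677 m, θ = 37.4°: √(L² − r² sin²θ) = 0.067008 m.
v = −0.0159·153.1·0.60738·[1 + 0.0159·0.79441/0.067008] = -1.7572 m/s.
|v| = 1.7572 m/s = 1757.2 mm/s.

1760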